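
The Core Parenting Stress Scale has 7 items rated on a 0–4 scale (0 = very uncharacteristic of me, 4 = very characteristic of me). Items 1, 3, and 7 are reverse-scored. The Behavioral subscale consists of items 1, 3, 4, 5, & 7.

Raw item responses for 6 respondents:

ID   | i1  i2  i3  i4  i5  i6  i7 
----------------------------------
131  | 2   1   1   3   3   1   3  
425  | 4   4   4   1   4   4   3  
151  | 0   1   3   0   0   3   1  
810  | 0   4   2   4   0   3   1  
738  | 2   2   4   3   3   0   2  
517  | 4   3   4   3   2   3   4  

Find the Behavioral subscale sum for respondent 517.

5

Respondent 517 raw: 4, 3, 4, 3, 2, 3, 4.
Behavioral items: 1, 3, 4, 5, 7.
Reverse-coded (on a 0–4 scale, reversed = 4 − raw):
  item 1: 4 − 4 = 0
  item 3: 4 − 4 = 0
  item 4: 3
  item 5: 2
  item 7: 4 − 4 = 0
Sum = 0 + 0 + 3 + 2 + 0 = 5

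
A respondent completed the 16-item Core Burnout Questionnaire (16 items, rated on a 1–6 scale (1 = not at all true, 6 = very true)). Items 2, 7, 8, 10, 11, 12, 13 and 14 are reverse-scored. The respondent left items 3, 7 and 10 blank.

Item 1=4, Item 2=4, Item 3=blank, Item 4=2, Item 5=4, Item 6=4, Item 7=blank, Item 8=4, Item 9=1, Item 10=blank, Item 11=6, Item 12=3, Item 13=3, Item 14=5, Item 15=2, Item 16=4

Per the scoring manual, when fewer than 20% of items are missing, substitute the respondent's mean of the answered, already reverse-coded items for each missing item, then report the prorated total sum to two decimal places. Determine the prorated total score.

Reverse-coded (reverse-coded value = 7 − response):
  item 2: 7 − 4 = 3
  item 8: 7 − 4 = 3
  item 11: 7 − 6 = 1
  item 12: 7 − 3 = 4
  item 13: 7 − 3 = 4
  item 14: 7 − 5 = 2
Completed scored items (13 of 16): 4, 3, 2, 4, 4, 3, 1, 1, 4, 4, 2, 2, 4; sum = 38.
Person mean = 38 / 13 ≈ 2.9231
Prorated total = (38 / 13) × 16 = 46.77 (to 2 dp)

46.77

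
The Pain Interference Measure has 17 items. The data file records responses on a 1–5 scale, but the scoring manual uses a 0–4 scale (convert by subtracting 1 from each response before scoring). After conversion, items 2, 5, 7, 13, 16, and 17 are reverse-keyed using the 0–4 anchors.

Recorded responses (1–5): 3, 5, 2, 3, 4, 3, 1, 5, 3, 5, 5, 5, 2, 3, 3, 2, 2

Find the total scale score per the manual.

Convert to 0–4: 2, 4, 1, 2, 3, 2, 0, 4, 2, 4, 4, 4, 1, 2, 2, 1, 1
Reverse-coded (on a 0–4 scale, reversed = 4 − raw):
  item 2: 4 − 4 = 0
  item 5: 4 − 3 = 1
  item 7: 4 − 0 = 4
  item 13: 4 − 1 = 3
  item 16: 4 − 1 = 3
  item 17: 4 − 1 = 3
Scored: 2, 0, 1, 2, 1, 2, 4, 4, 2, 4, 4, 4, 3, 2, 2, 3, 3
Total = 43

43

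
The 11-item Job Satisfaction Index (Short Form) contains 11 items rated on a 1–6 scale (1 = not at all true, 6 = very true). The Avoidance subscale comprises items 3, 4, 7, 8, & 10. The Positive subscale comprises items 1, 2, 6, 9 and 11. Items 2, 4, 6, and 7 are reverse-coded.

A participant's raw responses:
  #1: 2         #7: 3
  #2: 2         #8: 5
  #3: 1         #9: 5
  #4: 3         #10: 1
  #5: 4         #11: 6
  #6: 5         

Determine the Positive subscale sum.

20

Positive items: 1, 2, 6, 9, 11.
Of these, items 2 & 6 are reverse-coded; on a 1–6 scale, reversed = 7 − raw.
  item 1: 2
  item 2: 7 − 2 = 5
  item 6: 7 − 5 = 2
  item 9: 5
  item 11: 6
Sum = 2 + 5 + 2 + 5 + 6 = 20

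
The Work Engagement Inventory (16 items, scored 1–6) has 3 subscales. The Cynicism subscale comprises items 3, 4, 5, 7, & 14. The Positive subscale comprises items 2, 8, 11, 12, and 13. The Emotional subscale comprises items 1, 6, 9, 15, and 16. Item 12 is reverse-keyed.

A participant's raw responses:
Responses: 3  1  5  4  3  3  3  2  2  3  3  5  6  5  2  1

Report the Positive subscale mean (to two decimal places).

Positive items: 2, 8, 11, 12, 13.
Of these, item 12 is reverse-keyed; reverse-coded value = 7 − response.
  item 2: 1
  item 8: 2
  item 11: 3
  item 12: 7 − 5 = 2
  item 13: 6
Sum = 1 + 2 + 3 + 2 + 6 = 14
Mean = 14 / 5 = 2.80

2.80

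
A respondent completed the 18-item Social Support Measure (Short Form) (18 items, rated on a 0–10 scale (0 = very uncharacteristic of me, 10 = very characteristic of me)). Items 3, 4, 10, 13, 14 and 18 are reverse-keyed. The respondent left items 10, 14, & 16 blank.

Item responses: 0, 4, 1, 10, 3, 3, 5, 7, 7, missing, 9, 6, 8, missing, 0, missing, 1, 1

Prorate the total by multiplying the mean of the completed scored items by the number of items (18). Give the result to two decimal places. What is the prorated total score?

Reverse-coded (on a 0–10 scale, reversed = 10 − raw):
  item 3: 10 − 1 = 9
  item 4: 10 − 10 = 0
  item 13: 10 − 8 = 2
  item 18: 10 − 1 = 9
Completed scored items (15 of 18): 0, 4, 9, 0, 3, 3, 5, 7, 7, 9, 6, 2, 0, 1, 9; sum = 65.
Person mean = 65 / 15 ≈ 4.3333
Prorated total = (65 / 15) × 18 = 78.00 (to 2 dp)

78.00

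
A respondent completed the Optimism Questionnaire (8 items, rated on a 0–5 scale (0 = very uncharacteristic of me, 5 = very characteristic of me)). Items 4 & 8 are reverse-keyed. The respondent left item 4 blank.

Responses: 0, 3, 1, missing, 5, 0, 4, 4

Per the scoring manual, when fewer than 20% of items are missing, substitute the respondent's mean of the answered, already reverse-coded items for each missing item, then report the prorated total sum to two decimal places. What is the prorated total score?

Reverse-coded (on a 0–5 scale, reversed = 5 − raw):
  item 8: 5 − 4 = 1
Completed scored items (7 of 8): 0, 3, 1, 5, 0, 4, 1; sum = 14.
Person mean = 14 / 7 ≈ 2.0000
Prorated total = (14 / 7) × 8 = 16.00 (to 2 dp)

16.00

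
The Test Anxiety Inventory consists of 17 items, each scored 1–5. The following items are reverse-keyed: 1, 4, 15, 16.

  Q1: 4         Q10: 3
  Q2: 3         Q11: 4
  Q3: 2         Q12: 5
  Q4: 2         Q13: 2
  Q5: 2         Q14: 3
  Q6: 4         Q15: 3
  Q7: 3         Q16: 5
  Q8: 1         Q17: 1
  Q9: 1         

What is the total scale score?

Reverse-keyed items use 6 − raw:
  item 1: 6 − 4 = 2
  item 4: 6 − 2 = 4
  item 15: 6 − 3 = 3
  item 16: 6 − 5 = 1
Scored responses: 2, 3, 2, 4, 2, 4, 3, 1, 1, 3, 4, 5, 2, 3, 3, 1, 1
Total = 2 + 3 + 2 + 4 + 2 + 4 + 3 + 1 + 1 + 3 + 4 + 5 + 2 + 3 + 3 + 1 + 1 = 44

44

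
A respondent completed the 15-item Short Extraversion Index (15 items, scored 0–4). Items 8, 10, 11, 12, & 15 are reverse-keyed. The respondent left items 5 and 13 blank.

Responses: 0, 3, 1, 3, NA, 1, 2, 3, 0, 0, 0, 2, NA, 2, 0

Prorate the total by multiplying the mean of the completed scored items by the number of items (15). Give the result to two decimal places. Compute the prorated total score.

31.15

Reverse-coded (reversed = (0+4) − raw = 4 − raw):
  item 8: 4 − 3 = 1
  item 10: 4 − 0 = 4
  item 11: 4 − 0 = 4
  item 12: 4 − 2 = 2
  item 15: 4 − 0 = 4
Completed scored items (13 of 15): 0, 3, 1, 3, 1, 2, 1, 0, 4, 4, 2, 2, 4; sum = 27.
Person mean = 27 / 13 ≈ 2.0769
Prorated total = (27 / 13) × 15 = 31.15 (to 2 dp)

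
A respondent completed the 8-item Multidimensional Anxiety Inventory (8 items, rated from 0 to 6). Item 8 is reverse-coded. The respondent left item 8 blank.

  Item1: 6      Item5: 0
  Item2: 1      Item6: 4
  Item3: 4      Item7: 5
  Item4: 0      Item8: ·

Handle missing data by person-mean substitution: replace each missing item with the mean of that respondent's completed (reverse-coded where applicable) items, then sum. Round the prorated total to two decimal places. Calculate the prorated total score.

Reverse-coded (on a 0–6 scale, reversed = 6 − raw):
Completed scored items (7 of 8): 6, 1, 4, 0, 0, 4, 5; sum = 20.
Person mean = 20 / 7 ≈ 2.8571
Prorated total = (20 / 7) × 8 = 22.86 (to 2 dp)

22.86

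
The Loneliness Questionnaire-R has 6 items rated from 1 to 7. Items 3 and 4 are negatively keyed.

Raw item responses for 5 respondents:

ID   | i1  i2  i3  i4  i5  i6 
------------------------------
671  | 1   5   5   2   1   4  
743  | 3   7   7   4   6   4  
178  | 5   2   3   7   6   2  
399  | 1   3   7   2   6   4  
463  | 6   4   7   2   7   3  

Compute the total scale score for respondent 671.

20

Respondent 671 raw: 1, 5, 5, 2, 1, 4.
Reverse-coded (reverse-coded value = 8 − response):
  item 1: 1
  item 2: 5
  item 3: 8 − 5 = 3
  item 4: 8 − 2 = 6
  item 5: 1
  item 6: 4
Sum = 1 + 5 + 3 + 6 + 1 + 4 = 20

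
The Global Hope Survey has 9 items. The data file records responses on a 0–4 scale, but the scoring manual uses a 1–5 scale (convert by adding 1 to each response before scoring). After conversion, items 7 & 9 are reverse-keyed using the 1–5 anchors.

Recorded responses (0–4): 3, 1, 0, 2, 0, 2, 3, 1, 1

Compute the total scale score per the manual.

Convert to 1–5: 4, 2, 1, 3, 1, 3, 4, 2, 2
Reverse-coded (on a 1–5 scale, reversed = 6 − raw):
  item 7: 6 − 4 = 2
  item 9: 6 − 2 = 4
Scored: 4, 2, 1, 3, 1, 3, 2, 2, 4
Total = 22

22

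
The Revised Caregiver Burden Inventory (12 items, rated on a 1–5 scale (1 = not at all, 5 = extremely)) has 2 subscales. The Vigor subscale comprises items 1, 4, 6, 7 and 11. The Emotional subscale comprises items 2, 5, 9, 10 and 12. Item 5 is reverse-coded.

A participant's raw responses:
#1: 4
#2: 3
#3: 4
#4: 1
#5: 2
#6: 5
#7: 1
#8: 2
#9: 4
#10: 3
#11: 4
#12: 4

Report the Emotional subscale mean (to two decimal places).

Emotional items: 2, 5, 9, 10, 12.
Of these, item 5 is reverse-coded; reversed = (1+5) − raw = 6 − raw.
  item 2: 3
  item 5: 6 − 2 = 4
  item 9: 4
  item 10: 3
  item 12: 4
Sum = 3 + 4 + 4 + 3 + 4 = 18
Mean = 18 / 5 = 3.60

3.60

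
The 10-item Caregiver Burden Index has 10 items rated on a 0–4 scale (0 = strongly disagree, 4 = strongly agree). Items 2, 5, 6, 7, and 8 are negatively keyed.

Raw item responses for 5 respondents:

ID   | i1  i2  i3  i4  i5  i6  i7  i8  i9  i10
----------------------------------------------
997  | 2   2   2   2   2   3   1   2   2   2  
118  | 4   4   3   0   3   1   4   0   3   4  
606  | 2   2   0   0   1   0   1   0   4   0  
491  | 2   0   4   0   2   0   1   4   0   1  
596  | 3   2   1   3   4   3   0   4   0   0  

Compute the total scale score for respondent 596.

Respondent 596 raw: 3, 2, 1, 3, 4, 3, 0, 4, 0, 0.
Reverse-coded (reverse-coded value = 4 − response):
  item 1: 3
  item 2: 4 − 2 = 2
  item 3: 1
  item 4: 3
  item 5: 4 − 4 = 0
  item 6: 4 − 3 = 1
  item 7: 4 − 0 = 4
  item 8: 4 − 4 = 0
  item 9: 0
  item 10: 0
Sum = 3 + 2 + 1 + 3 + 0 + 1 + 4 + 0 + 0 + 0 = 14

14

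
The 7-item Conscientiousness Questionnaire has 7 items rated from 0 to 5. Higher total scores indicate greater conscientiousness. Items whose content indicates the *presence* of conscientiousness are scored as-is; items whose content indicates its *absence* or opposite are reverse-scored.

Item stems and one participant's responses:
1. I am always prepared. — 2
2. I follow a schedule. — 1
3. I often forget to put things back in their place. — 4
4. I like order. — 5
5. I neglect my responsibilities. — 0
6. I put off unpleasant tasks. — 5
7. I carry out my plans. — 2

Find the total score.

Items 3, 5, 6 describe the absence/opposite of conscientiousness → reverse-score.
reverse-coded value = 5 − response.
  item 1: 2
  item 2: 1
  item 3: 5 − 4 = 1
  item 4: 5
  item 5: 5 − 0 = 5
  item 6: 5 − 5 = 0
  item 7: 2
Total = 2 + 1 + 1 + 5 + 5 + 0 + 2 = 16

16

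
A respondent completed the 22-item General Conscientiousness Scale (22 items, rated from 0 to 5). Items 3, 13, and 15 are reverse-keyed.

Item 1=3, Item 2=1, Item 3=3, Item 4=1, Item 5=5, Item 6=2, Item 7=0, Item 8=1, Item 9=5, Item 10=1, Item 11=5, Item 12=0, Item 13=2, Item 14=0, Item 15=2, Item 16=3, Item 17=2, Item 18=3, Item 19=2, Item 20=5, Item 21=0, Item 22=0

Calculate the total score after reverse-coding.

Reversing items 3, 13 and 15 with 5 − raw:
Total = 3 + 1 + (5−3) + 1 + 5 + 2 + 0 + 1 + 5 + 1 + 5 + 0 + (5−2) + 0 + (5−2) + 3 + 2 + 3 + 2 + 5 + 0 + 0
      = 3 + 1 + 2 + 1 + 5 + 2 + 0 + 1 + 5 + 1 + 5 + 0 + 3 + 0 + 3 + 3 + 2 + 3 + 2 + 5 + 0 + 0 = 47

47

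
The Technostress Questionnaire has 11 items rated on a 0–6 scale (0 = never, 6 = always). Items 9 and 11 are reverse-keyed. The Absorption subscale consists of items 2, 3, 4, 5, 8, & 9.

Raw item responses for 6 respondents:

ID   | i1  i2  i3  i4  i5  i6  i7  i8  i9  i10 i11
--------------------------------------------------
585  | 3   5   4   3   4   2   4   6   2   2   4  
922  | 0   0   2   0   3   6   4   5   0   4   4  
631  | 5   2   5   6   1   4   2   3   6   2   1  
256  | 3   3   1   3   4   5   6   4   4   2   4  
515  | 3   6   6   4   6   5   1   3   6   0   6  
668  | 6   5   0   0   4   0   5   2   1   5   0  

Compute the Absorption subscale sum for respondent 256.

Respondent 256 raw: 3, 3, 1, 3, 4, 5, 6, 4, 4, 2, 4.
Absorption items: 2, 3, 4, 5, 8, 9.
Reverse-coded (reverse-coded value = 6 − response):
  item 2: 3
  item 3: 1
  item 4: 3
  item 5: 4
  item 8: 4
  item 9: 6 − 4 = 2
Sum = 3 + 1 + 3 + 4 + 4 + 2 = 17

17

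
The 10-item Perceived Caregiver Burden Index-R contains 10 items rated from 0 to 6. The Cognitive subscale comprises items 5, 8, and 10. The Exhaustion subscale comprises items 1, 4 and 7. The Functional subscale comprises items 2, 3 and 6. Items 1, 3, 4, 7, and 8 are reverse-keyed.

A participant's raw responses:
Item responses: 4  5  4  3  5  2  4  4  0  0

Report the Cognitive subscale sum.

7

Cognitive items: 5, 8, 10.
Of these, item 8 is reverse-keyed; on a 0–6 scale, reversed = 6 − raw.
  item 5: 5
  item 8: 6 − 4 = 2
  item 10: 0
Sum = 5 + 2 + 0 = 7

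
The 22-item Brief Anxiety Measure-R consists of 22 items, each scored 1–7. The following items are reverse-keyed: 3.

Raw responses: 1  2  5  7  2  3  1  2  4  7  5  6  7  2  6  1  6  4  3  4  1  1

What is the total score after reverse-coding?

78

Reverse-coded items (reverse-coded value = 8 − response):
  item 3: 8 − 5 = 3
Scored items: 1, 2, 3, 7, 2, 3, 1, 2, 4, 7, 5, 6, 7, 2, 6, 1, 6, 4, 3, 4, 1, 1
Total = 1 + 2 + 3 + 7 + 2 + 3 + 1 + 2 + 4 + 7 + 5 + 6 + 7 + 2 + 6 + 1 + 6 + 4 + 3 + 4 + 1 + 1 = 78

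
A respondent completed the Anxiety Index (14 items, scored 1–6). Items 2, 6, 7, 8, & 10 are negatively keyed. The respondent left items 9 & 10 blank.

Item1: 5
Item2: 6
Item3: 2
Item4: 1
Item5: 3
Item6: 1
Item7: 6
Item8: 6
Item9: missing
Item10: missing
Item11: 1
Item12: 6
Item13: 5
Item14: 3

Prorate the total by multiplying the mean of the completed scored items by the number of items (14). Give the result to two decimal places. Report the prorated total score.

Reverse-coded (on a 1–6 scale, reversed = 7 − raw):
  item 2: 7 − 6 = 1
  item 6: 7 − 1 = 6
  item 7: 7 − 6 = 1
  item 8: 7 − 6 = 1
Completed scored items (12 of 14): 5, 1, 2, 1, 3, 6, 1, 1, 1, 6, 5, 3; sum = 35.
Person mean = 35 / 12 ≈ 2.9167
Prorated total = (35 / 12) × 14 = 40.83 (to 2 dp)

40.83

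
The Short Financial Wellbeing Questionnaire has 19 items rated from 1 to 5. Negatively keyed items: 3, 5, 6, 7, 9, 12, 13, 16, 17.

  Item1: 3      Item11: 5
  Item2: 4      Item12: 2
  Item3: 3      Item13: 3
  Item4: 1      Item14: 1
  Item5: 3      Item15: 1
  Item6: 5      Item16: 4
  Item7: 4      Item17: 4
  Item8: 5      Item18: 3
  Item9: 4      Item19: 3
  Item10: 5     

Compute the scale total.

Raw sum = 63. Negatively keyed items: 3, 5, 6, 7, 9, 12, 13, 16, 17; their raw sum = 32.
Each reversal replaces raw with 6 − raw, changing the total by 6 − 2·raw per item.
Total = 63 + 9·6 − 2·32 = 63 + 54 − 64 = 53

53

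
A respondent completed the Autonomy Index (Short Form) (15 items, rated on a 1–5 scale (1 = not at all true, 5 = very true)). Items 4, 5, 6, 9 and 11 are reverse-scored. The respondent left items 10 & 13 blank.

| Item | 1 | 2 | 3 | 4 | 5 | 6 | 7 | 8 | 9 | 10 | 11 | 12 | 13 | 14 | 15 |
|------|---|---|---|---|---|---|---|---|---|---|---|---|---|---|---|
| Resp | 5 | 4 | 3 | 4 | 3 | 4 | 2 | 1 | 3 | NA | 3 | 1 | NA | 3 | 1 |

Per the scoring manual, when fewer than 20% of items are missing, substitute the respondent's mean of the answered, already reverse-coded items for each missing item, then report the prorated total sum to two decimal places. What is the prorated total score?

38.08

Reverse-coded (reversed = (1+5) − raw = 6 − raw):
  item 4: 6 − 4 = 2
  item 5: 6 − 3 = 3
  item 6: 6 − 4 = 2
  item 9: 6 − 3 = 3
  item 11: 6 − 3 = 3
Completed scored items (13 of 15): 5, 4, 3, 2, 3, 2, 2, 1, 3, 3, 1, 3, 1; sum = 33.
Person mean = 33 / 13 ≈ 2.5385
Prorated total = (33 / 13) × 15 = 38.08 (to 2 dp)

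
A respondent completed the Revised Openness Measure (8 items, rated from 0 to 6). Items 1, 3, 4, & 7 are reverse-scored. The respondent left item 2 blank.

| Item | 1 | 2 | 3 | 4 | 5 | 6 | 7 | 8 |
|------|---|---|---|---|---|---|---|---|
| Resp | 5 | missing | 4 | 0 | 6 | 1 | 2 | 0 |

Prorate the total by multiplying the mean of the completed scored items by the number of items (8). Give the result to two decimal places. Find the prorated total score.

22.86

Reverse-coded (reverse-coded value = 6 − response):
  item 1: 6 − 5 = 1
  item 3: 6 − 4 = 2
  item 4: 6 − 0 = 6
  item 7: 6 − 2 = 4
Completed scored items (7 of 8): 1, 2, 6, 6, 1, 4, 0; sum = 20.
Person mean = 20 / 7 ≈ 2.8571
Prorated total = (20 / 7) × 8 = 22.86 (to 2 dp)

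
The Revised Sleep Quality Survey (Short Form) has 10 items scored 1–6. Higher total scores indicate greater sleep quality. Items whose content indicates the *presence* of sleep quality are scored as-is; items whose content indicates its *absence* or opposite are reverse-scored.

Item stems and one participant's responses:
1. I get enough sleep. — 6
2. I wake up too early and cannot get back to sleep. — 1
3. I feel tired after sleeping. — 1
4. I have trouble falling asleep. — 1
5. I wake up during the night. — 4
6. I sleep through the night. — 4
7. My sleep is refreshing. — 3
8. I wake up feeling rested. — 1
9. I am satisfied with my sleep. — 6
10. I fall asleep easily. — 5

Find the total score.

46

Items 2, 3, 4, 5 describe the absence/opposite of sleep quality → reverse-score.
reverse-coded value = 7 − response.
  item 1: 6
  item 2: 7 − 1 = 6
  item 3: 7 − 1 = 6
  item 4: 7 − 1 = 6
  item 5: 7 − 4 = 3
  item 6: 4
  item 7: 3
  item 8: 1
  item 9: 6
  item 10: 5
Total = 6 + 6 + 6 + 6 + 3 + 4 + 3 + 1 + 6 + 5 = 46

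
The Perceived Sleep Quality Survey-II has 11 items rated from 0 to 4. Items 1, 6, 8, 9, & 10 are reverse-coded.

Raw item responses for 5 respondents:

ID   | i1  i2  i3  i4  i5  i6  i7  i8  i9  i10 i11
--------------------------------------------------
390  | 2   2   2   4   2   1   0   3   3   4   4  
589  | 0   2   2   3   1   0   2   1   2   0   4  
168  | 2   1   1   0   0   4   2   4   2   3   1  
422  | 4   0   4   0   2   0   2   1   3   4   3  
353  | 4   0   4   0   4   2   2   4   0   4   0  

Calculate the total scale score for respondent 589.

31

Respondent 589 raw: 0, 2, 2, 3, 1, 0, 2, 1, 2, 0, 4.
Reverse-coded (on a 0–4 scale, reversed = 4 − raw):
  item 1: 4 − 0 = 4
  item 2: 2
  item 3: 2
  item 4: 3
  item 5: 1
  item 6: 4 − 0 = 4
  item 7: 2
  item 8: 4 − 1 = 3
  item 9: 4 − 2 = 2
  item 10: 4 − 0 = 4
  item 11: 4
Sum = 4 + 2 + 2 + 3 + 1 + 4 + 2 + 3 + 2 + 4 + 4 = 31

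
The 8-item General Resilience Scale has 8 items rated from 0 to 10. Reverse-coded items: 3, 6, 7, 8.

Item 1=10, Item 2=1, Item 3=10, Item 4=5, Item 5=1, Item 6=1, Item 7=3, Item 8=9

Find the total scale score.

34

Reverse-coded items use 10 − raw:
  item 3: 10 − 10 = 0
  item 6: 10 − 1 = 9
  item 7: 10 − 3 = 7
  item 8: 10 − 9 = 1
After reverse-coding: 10, 1, 0, 5, 1, 9, 7, 1
Total = 10 + 1 + 0 + 5 + 1 + 9 + 7 + 1 = 34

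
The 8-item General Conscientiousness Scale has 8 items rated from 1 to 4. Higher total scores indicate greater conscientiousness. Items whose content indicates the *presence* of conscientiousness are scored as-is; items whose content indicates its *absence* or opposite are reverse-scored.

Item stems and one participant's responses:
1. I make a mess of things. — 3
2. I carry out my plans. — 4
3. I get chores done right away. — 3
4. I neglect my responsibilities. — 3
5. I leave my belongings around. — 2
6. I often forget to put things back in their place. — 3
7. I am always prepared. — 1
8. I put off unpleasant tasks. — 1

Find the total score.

Items 1, 4, 5, 6, 8 describe the absence/opposite of conscientiousness → reverse-score.
on a 1–4 scale, reversed = 5 − raw.
  item 1: 5 − 3 = 2
  item 2: 4
  item 3: 3
  item 4: 5 − 3 = 2
  item 5: 5 − 2 = 3
  item 6: 5 − 3 = 2
  item 7: 1
  item 8: 5 − 1 = 4
Total = 2 + 4 + 3 + 2 + 3 + 2 + 1 + 4 = 21

21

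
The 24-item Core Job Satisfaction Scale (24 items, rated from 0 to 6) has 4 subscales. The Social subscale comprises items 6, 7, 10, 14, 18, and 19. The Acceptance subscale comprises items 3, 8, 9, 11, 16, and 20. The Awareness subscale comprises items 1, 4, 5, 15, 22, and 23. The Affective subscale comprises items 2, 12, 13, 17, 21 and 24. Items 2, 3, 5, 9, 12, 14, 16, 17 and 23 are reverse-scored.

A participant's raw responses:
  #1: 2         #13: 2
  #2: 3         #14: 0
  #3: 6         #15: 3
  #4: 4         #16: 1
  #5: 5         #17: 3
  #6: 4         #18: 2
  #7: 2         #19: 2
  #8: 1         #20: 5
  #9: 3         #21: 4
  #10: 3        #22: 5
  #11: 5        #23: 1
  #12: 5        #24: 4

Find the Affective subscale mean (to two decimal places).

2.83

Affective items: 2, 12, 13, 17, 21, 24.
Of these, items 2, 12 and 17 are reverse-scored; reverse-coded value = 6 − response.
  item 2: 6 − 3 = 3
  item 12: 6 − 5 = 1
  item 13: 2
  item 17: 6 − 3 = 3
  item 21: 4
  item 24: 4
Sum = 3 + 1 + 2 + 3 + 4 + 4 = 17
Mean = 17 / 6 = 2.83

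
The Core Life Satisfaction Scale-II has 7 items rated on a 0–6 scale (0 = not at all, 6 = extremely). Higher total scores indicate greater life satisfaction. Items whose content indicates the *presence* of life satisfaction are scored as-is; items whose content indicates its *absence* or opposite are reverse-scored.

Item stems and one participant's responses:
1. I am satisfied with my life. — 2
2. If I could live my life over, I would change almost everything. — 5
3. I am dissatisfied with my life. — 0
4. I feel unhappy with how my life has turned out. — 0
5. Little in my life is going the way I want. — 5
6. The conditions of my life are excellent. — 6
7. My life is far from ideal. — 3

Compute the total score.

Items 2, 3, 4, 5, 7 describe the absence/opposite of life satisfaction → reverse-score.
on a 0–6 scale, reversed = 6 − raw.
  item 1: 2
  item 2: 6 − 5 = 1
  item 3: 6 − 0 = 6
  item 4: 6 − 0 = 6
  item 5: 6 − 5 = 1
  item 6: 6
  item 7: 6 − 3 = 3
Total = 2 + 1 + 6 + 6 + 1 + 6 + 3 = 25

25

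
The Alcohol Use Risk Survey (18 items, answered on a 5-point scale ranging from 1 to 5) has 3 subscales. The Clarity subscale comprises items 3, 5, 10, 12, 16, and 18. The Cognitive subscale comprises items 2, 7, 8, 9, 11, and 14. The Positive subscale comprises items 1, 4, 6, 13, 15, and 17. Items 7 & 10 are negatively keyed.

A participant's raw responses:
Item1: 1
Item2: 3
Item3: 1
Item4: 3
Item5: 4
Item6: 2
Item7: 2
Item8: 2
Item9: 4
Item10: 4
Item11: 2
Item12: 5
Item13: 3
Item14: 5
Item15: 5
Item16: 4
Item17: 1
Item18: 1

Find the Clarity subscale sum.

Clarity items: 3, 5, 10, 12, 16, 18.
Of these, item 10 is negatively keyed; reverse-coded value = 6 − response.
  item 3: 1
  item 5: 4
  item 10: 6 − 4 = 2
  item 12: 5
  item 16: 4
  item 18: 1
Sum = 1 + 4 + 2 + 5 + 4 + 1 = 17

17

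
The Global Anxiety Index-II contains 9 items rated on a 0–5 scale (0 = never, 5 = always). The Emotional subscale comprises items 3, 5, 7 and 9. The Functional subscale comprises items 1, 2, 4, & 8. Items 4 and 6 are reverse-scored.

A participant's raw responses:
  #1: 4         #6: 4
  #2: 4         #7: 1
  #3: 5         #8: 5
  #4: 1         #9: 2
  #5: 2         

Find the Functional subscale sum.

Functional items: 1, 2, 4, 8.
Of these, item 4 is reverse-scored; on a 0–5 scale, reversed = 5 − raw.
  item 1: 4
  item 2: 4
  item 4: 5 − 1 = 4
  item 8: 5
Sum = 4 + 4 + 4 + 5 = 17

17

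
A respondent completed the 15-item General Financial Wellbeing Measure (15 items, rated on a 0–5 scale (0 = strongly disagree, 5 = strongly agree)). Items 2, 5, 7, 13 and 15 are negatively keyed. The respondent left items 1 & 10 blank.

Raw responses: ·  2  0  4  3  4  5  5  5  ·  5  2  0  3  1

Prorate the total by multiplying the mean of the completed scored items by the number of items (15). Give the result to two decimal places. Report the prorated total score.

48.46

Reverse-coded (reversed = (0+5) − raw = 5 − raw):
  item 2: 5 − 2 = 3
  item 5: 5 − 3 = 2
  item 7: 5 − 5 = 0
  item 13: 5 − 0 = 5
  item 15: 5 − 1 = 4
Completed scored items (13 of 15): 3, 0, 4, 2, 4, 0, 5, 5, 5, 2, 5, 3, 4; sum = 42.
Person mean = 42 / 13 ≈ 3.2308
Prorated total = (42 / 13) × 15 = 48.46 (to 2 dp)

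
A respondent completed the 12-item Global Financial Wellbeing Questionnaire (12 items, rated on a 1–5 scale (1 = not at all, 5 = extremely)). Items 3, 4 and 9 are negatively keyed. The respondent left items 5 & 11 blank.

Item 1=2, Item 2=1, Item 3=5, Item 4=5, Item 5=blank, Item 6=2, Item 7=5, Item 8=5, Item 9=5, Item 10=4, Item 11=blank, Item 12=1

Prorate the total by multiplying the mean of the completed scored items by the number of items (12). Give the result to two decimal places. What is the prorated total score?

Reverse-coded (reverse-coded value = 6 − response):
  item 3: 6 − 5 = 1
  item 4: 6 − 5 = 1
  item 9: 6 − 5 = 1
Completed scored items (10 of 12): 2, 1, 1, 1, 2, 5, 5, 1, 4, 1; sum = 23.
Person mean = 23 / 10 ≈ 2.3000
Prorated total = (23 / 10) × 12 = 27.60 (to 2 dp)

27.60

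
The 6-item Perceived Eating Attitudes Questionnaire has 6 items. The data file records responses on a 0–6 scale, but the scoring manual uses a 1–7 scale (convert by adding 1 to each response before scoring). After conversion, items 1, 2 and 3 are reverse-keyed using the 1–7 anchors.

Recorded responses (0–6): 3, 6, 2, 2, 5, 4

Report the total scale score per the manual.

Convert to 1–7: 4, 7, 3, 3, 6, 5
Reverse-coded (on a 1–7 scale, reversed = 8 − raw):
  item 1: 8 − 4 = 4
  item 2: 8 − 7 = 1
  item 3: 8 − 3 = 5
Scored: 4, 1, 5, 3, 6, 5
Total = 24

24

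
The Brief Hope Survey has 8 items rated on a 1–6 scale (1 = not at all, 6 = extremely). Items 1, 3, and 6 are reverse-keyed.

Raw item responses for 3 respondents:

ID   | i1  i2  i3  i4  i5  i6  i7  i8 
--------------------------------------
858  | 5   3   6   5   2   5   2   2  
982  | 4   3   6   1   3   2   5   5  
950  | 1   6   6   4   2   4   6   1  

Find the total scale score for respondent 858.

Respondent 858 raw: 5, 3, 6, 5, 2, 5, 2, 2.
Reverse-coded (reverse-coded value = 7 − response):
  item 1: 7 − 5 = 2
  item 2: 3
  item 3: 7 − 6 = 1
  item 4: 5
  item 5: 2
  item 6: 7 − 5 = 2
  item 7: 2
  item 8: 2
Sum = 2 + 3 + 1 + 5 + 2 + 2 + 2 + 2 = 19

19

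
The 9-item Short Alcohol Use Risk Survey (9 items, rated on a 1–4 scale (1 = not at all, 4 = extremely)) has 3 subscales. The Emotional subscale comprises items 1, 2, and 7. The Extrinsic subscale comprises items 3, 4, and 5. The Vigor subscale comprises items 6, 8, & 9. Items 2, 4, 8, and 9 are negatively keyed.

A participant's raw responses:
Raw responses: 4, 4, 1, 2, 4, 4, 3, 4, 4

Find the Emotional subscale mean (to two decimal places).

Emotional items: 1, 2, 7.
Of these, item 2 is negatively keyed; on a 1–4 scale, reversed = 5 − raw.
  item 1: 4
  item 2: 5 − 4 = 1
  item 7: 3
Sum = 4 + 1 + 3 = 8
Mean = 8 / 3 = 2.67

2.67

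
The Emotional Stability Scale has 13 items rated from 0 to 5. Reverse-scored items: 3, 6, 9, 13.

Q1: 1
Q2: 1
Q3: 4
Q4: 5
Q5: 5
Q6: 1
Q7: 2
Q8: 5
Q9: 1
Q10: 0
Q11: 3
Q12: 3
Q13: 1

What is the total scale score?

Reversing items 3, 6, 9 and 13 with 5 − raw:
Total = 1 + 1 + (5−4) + 5 + 5 + (5−1) + 2 + 5 + (5−1) + 0 + 3 + 3 + (5−1)
      = 1 + 1 + 1 + 5 + 5 + 4 + 2 + 5 + 4 + 0 + 3 + 3 + 4 = 38

38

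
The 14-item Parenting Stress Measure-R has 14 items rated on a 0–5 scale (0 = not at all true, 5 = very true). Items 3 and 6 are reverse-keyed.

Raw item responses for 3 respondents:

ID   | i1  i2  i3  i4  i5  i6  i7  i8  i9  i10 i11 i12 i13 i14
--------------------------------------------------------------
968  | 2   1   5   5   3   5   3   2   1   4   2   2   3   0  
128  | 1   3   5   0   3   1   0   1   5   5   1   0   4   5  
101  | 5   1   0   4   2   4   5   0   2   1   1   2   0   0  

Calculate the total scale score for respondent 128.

Respondent 128 raw: 1, 3, 5, 0, 3, 1, 0, 1, 5, 5, 1, 0, 4, 5.
Reverse-coded (reversed = (0+5) − raw = 5 − raw):
  item 1: 1
  item 2: 3
  item 3: 5 − 5 = 0
  item 4: 0
  item 5: 3
  item 6: 5 − 1 = 4
  item 7: 0
  item 8: 1
  item 9: 5
  item 10: 5
  item 11: 1
  item 12: 0
  item 13: 4
  item 14: 5
Sum = 1 + 3 + 0 + 0 + 3 + 4 + 0 + 1 + 5 + 5 + 1 + 0 + 4 + 5 = 32

32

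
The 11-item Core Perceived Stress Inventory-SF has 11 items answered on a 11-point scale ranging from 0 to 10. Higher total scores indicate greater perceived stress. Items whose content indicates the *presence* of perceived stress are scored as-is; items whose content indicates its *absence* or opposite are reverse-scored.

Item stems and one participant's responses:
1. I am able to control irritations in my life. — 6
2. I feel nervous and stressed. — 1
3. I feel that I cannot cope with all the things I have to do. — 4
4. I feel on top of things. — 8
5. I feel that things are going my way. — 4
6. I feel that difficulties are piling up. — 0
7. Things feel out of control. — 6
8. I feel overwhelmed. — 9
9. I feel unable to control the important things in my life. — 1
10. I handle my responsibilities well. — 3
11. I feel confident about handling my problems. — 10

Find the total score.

40

Items 1, 4, 5, 10, 11 describe the absence/opposite of perceived stress → reverse-score.
reversed = (0+10) − raw = 10 − raw.
  item 1: 10 − 6 = 4
  item 2: 1
  item 3: 4
  item 4: 10 − 8 = 2
  item 5: 10 − 4 = 6
  item 6: 0
  item 7: 6
  item 8: 9
  item 9: 1
  item 10: 10 − 3 = 7
  item 11: 10 − 10 = 0
Total = 4 + 1 + 4 + 2 + 6 + 0 + 6 + 9 + 1 + 7 + 0 = 40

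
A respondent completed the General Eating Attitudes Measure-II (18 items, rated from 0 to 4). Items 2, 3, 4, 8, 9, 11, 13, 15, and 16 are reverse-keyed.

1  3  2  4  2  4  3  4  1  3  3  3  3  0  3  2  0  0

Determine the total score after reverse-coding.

27

Reversing items 2, 3, 4, 8, 9, 11, 13, 15, & 16 with 4 − raw:
Total = 1 + (4−3) + (4−2) + (4−4) + 2 + 4 + 3 + (4−4) + (4−1) + 3 + (4−3) + 3 + (4−3) + 0 + (4−3) + (4−2) + 0 + 0
      = 1 + 1 + 2 + 0 + 2 + 4 + 3 + 0 + 3 + 3 + 1 + 3 + 1 + 0 + 1 + 2 + 0 + 0 = 27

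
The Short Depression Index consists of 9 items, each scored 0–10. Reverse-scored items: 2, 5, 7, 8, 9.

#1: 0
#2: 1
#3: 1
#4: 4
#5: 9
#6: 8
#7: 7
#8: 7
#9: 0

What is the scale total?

Reverse-coded items (reversed = (0+10) − raw = 10 − raw):
  item 2: 10 − 1 = 9
  item 5: 10 − 9 = 1
  item 7: 10 − 7 = 3
  item 8: 10 − 7 = 3
  item 9: 10 − 0 = 10
Scored responses: 0, 9, 1, 4, 1, 8, 3, 3, 10
Total = 0 + 9 + 1 + 4 + 1 + 8 + 3 + 3 + 10 = 39

39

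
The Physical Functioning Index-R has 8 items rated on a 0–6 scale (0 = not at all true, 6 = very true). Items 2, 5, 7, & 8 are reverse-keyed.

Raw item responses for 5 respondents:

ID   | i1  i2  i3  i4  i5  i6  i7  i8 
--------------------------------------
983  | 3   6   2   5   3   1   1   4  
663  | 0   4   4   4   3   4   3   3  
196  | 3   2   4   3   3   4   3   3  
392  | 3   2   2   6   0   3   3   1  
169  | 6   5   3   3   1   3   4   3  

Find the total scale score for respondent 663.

23

Respondent 663 raw: 0, 4, 4, 4, 3, 4, 3, 3.
Reverse-coded (on a 0–6 scale, reversed = 6 − raw):
  item 1: 0
  item 2: 6 − 4 = 2
  item 3: 4
  item 4: 4
  item 5: 6 − 3 = 3
  item 6: 4
  item 7: 6 − 3 = 3
  item 8: 6 − 3 = 3
Sum = 0 + 2 + 4 + 4 + 3 + 4 + 3 + 3 = 23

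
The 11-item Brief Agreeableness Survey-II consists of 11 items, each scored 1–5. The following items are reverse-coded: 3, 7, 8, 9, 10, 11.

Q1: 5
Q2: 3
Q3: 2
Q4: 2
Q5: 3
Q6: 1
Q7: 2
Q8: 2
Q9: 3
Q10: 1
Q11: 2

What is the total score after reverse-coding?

Raw sum = 26. Reverse-coded items: 3, 7, 8, 9, 10, 11; their raw sum = 12.
Each reversal replaces raw with 6 − raw, changing the total by 6 − 2·raw per item.
Total = 26 + 6·6 − 2·12 = 26 + 36 − 24 = 38

38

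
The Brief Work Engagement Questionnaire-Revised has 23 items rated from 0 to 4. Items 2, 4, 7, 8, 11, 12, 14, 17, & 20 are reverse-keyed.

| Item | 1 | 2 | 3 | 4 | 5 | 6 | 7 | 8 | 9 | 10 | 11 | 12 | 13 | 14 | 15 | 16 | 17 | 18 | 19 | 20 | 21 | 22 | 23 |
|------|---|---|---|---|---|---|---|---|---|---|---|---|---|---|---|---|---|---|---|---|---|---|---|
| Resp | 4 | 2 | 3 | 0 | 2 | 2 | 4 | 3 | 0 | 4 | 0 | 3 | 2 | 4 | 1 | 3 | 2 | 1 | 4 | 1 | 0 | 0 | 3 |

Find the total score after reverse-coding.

Raw sum = 48. Reverse-keyed items: 2, 4, 7, 8, 11, 12, 14, 17, 20; their raw sum = 19.
Each reversal replaces raw with 4 − raw, changing the total by 4 − 2·raw per item.
Total = 48 + 9·4 − 2·19 = 48 + 36 − 38 = 46

46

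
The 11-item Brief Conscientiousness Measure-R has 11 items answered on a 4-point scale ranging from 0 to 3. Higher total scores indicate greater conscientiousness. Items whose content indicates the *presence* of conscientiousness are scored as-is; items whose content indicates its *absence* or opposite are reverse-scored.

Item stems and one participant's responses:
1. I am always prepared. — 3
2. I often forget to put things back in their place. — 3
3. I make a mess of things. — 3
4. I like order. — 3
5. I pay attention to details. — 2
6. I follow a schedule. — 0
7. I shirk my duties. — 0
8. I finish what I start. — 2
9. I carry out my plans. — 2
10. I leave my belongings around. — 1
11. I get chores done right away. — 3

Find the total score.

Items 2, 3, 7, 10 describe the absence/opposite of conscientiousness → reverse-score.
on a 0–3 scale, reversed = 3 − raw.
  item 1: 3
  item 2: 3 − 3 = 0
  item 3: 3 − 3 = 0
  item 4: 3
  item 5: 2
  item 6: 0
  item 7: 3 − 0 = 3
  item 8: 2
  item 9: 2
  item 10: 3 − 1 = 2
  item 11: 3
Total = 3 + 0 + 0 + 3 + 2 + 0 + 3 + 2 + 2 + 2 + 3 = 20

20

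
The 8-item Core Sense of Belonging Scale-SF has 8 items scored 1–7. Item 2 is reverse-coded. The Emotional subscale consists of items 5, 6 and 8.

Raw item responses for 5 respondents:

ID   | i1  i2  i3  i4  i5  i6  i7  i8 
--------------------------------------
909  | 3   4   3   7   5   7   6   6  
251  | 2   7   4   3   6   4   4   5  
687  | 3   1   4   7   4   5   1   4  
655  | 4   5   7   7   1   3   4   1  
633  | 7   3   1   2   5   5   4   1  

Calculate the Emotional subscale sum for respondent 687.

13

Respondent 687 raw: 3, 1, 4, 7, 4, 5, 1, 4.
Emotional items: 5, 6, 8.
Reverse-coded (reversed = (1+7) − raw = 8 − raw):
  item 5: 4
  item 6: 5
  item 8: 4
Sum = 4 + 5 + 4 = 13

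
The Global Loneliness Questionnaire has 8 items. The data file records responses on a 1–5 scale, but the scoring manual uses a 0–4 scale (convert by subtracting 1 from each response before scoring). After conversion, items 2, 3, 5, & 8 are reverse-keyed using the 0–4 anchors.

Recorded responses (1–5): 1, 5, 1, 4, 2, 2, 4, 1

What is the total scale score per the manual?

18

Convert to 0–4: 0, 4, 0, 3, 1, 1, 3, 0
Reverse-coded (reverse-coded value = 4 − response):
  item 2: 4 − 4 = 0
  item 3: 4 − 0 = 4
  item 5: 4 − 1 = 3
  item 8: 4 − 0 = 4
Scored: 0, 0, 4, 3, 3, 1, 3, 4
Total = 18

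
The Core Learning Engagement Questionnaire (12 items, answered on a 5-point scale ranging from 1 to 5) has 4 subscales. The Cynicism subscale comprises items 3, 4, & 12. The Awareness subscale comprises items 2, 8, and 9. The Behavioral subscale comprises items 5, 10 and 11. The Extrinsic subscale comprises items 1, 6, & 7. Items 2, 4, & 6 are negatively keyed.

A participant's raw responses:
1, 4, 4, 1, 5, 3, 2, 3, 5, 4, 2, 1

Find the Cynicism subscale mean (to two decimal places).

3.33

Cynicism items: 3, 4, 12.
Of these, item 4 is negatively keyed; on a 1–5 scale, reversed = 6 − raw.
  item 3: 4
  item 4: 6 − 1 = 5
  item 12: 1
Sum = 4 + 5 + 1 = 10
Mean = 10 / 3 = 3.33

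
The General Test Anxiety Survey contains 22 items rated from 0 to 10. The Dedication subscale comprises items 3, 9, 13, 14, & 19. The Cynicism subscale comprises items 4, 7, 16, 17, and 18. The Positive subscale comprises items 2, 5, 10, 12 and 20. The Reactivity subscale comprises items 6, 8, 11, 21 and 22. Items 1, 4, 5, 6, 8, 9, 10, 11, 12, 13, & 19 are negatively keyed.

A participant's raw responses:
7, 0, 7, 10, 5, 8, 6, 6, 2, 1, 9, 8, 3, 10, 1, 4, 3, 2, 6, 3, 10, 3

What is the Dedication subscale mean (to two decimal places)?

7.20

Dedication items: 3, 9, 13, 14, 19.
Of these, items 9, 13, & 19 are negatively keyed; reverse-coded value = 10 − response.
  item 3: 7
  item 9: 10 − 2 = 8
  item 13: 10 − 3 = 7
  item 14: 10
  item 19: 10 − 6 = 4
Sum = 7 + 8 + 7 + 10 + 4 = 36
Mean = 36 / 5 = 7.20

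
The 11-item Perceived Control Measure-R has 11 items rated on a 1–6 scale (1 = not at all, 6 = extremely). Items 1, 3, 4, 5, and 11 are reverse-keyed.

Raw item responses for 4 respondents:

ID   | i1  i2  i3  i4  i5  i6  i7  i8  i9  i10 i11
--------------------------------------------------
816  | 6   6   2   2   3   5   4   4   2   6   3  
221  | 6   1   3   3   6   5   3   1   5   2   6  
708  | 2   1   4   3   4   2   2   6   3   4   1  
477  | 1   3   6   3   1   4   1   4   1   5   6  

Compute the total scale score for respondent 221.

Respondent 221 raw: 6, 1, 3, 3, 6, 5, 3, 1, 5, 2, 6.
Reverse-coded (on a 1–6 scale, reversed = 7 − raw):
  item 1: 7 − 6 = 1
  item 2: 1
  item 3: 7 − 3 = 4
  item 4: 7 − 3 = 4
  item 5: 7 − 6 = 1
  item 6: 5
  item 7: 3
  item 8: 1
  item 9: 5
  item 10: 2
  item 11: 7 − 6 = 1
Sum = 1 + 1 + 4 + 4 + 1 + 5 + 3 + 1 + 5 + 2 + 1 = 28

28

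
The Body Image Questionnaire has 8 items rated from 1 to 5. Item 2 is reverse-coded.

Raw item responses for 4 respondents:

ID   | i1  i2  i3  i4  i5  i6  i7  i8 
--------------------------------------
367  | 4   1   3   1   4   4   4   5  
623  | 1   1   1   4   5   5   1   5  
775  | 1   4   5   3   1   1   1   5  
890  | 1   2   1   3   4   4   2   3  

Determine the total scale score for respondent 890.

22

Respondent 890 raw: 1, 2, 1, 3, 4, 4, 2, 3.
Reverse-coded (reversed = (1+5) − raw = 6 − raw):
  item 1: 1
  item 2: 6 − 2 = 4
  item 3: 1
  item 4: 3
  item 5: 4
  item 6: 4
  item 7: 2
  item 8: 3
Sum = 1 + 4 + 1 + 3 + 4 + 4 + 2 + 3 = 22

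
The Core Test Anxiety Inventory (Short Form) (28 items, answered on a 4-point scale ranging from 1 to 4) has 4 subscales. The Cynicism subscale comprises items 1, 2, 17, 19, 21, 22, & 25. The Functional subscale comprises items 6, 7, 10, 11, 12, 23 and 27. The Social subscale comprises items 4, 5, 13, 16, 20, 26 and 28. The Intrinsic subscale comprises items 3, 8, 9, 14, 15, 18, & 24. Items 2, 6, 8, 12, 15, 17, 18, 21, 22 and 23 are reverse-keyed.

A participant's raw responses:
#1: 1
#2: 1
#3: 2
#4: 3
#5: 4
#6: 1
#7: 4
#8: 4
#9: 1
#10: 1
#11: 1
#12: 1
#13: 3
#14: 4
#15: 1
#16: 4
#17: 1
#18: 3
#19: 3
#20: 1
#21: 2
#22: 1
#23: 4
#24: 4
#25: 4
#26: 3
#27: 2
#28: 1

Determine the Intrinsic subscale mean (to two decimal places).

2.57

Intrinsic items: 3, 8, 9, 14, 15, 18, 24.
Of these, items 8, 15 and 18 are reverse-keyed; on a 1–4 scale, reversed = 5 − raw.
  item 3: 2
  item 8: 5 − 4 = 1
  item 9: 1
  item 14: 4
  item 15: 5 − 1 = 4
  item 18: 5 − 3 = 2
  item 24: 4
Sum = 2 + 1 + 1 + 4 + 4 + 2 + 4 = 18
Mean = 18 / 7 = 2.57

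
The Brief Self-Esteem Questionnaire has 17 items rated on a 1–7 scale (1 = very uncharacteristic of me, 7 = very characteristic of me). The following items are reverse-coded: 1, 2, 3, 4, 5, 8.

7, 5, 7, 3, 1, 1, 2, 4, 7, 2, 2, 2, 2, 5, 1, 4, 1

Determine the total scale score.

Reverse-coded items use 8 − raw:
  item 1: 8 − 7 = 1
  item 2: 8 − 5 = 3
  item 3: 8 − 7 = 1
  item 4: 8 − 3 = 5
  item 5: 8 − 1 = 7
  item 8: 8 − 4 = 4
Scored responses: 1, 3, 1, 5, 7, 1, 2, 4, 7, 2, 2, 2, 2, 5, 1, 4, 1
Total = 1 + 3 + 1 + 5 + 7 + 1 + 2 + 4 + 7 + 2 + 2 + 2 + 2 + 5 + 1 + 4 + 1 = 50

50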